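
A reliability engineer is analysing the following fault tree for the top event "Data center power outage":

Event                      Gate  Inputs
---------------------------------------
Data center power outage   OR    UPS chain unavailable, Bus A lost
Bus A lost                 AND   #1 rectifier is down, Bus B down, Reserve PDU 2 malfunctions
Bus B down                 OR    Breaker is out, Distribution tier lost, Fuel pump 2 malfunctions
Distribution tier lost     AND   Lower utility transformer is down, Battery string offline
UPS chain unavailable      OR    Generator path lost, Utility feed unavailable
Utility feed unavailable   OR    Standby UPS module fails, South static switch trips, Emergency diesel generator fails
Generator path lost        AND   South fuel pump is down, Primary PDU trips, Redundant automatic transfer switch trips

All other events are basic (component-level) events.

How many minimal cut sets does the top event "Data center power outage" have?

Generator path lost [AND]: one cut set from each child combined → 1 × 1 × 1 = 1 cut set(s).
Utility feed unavailable [OR]: union of children's cut sets → 3 cut set(s).
UPS chain unavailable [OR]: union of children's cut sets → 4 cut set(s).
Distribution tier lost [AND]: one cut set from each child combined → 1 × 1 = 1 cut set(s).
Bus B down [OR]: union of children's cut sets → 3 cut set(s).
Bus A lost [AND]: one cut set from each child combined → 1 × 3 × 1 = 3 cut set(s).
Data center power outage [OR]: union of children's cut sets → 7 cut set(s).
Minimal cut sets: {Primary PDU trips, Redundant automatic transfer switch trips, South fuel pump is down}; {Standby UPS module fails}; {South static switch trips}; {Emergency diesel generator fails}; {#1 rectifier is down, Breaker is out, Reserve PDU 2 malfunctions}; {#1 rectifier is down, Battery string offline, Lower utility transformer is down, Reserve PDU 2 malfunctions}; {#1 rectifier is down, Fuel pump 2 malfunctions, Reserve PDU 2 malfunctions}.

7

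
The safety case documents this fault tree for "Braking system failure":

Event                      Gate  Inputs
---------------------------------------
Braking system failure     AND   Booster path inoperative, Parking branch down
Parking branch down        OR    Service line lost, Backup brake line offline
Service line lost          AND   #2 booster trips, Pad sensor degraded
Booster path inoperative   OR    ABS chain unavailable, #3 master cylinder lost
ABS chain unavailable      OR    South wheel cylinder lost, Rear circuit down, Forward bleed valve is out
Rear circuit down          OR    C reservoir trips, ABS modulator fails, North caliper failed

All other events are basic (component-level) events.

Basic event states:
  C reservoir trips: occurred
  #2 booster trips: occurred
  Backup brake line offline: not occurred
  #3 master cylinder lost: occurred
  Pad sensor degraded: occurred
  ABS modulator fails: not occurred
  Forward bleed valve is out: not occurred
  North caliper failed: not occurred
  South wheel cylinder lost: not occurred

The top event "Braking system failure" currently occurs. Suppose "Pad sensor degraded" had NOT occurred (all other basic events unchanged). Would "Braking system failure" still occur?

Counterfactual: set "Pad sensor degraded" to not occurred.
Rear circuit down [OR]: C reservoir trips=occurs, ABS modulator fails=not, North caliper failed=not → at least one input occurs → occurs.
ABS chain unavailable [OR]: South wheel cylinder lost=not, Rear circuit down=occurs, Forward bleed valve is out=not → at least one input occurs → occurs.
Booster path inoperative [OR]: ABS chain unavailable=occurs, #3 master cylinder lost=occurs → at least one input occurs → occurs.
Service line lost [AND]: #2 booster trips=occurs, Pad sensor degraded=not → not all inputs occur → does not occur.
Parking branch down [OR]: Service line lost=not, Backup brake line offline=not → no input occurs → does not occur.
Braking system failure [AND]: Booster path inoperative=occurs, Parking branch down=not → not all inputs occur → does not occur.

No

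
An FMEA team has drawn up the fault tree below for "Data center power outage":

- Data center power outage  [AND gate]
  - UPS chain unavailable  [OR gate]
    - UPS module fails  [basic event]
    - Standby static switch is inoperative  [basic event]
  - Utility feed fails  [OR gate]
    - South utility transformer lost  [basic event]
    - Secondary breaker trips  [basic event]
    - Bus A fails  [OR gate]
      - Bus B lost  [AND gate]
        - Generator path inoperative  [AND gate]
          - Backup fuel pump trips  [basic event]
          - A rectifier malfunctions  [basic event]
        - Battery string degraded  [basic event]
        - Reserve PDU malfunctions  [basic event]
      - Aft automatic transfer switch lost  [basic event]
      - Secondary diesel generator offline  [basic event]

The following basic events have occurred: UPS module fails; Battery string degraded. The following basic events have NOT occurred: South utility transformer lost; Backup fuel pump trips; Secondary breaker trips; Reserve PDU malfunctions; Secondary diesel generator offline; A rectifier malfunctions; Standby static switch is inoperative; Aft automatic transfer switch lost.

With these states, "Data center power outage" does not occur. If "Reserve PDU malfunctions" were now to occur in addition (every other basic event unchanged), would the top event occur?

Counterfactual: set "Reserve PDU malfunctions" to occurred.
UPS chain unavailable [OR]: UPS module fails=occurs, Standby static switch is inoperative=not → at least one input occurs → occurs.
Generator path inoperative [AND]: Backup fuel pump trips=not, A rectifier malfunctions=not → not all inputs occur → does not occur.
Bus B lost [AND]: Generator path inoperative=not, Battery string degraded=occurs, Reserve PDU malfunctions=occurs → not all inputs occur → does not occur.
Bus A fails [OR]: Bus B lost=not, Aft automatic transfer switch lost=not, Secondary diesel generator offline=not → no input occurs → does not occur.
Utility feed fails [OR]: South utility transformer lost=not, Secondary breaker trips=not, Bus A fails=not → no input occurs → does not occur.
Data center power outage [AND]: UPS chain unavailable=occurs, Utility feed fails=not → not all inputs occur → does not occur.

No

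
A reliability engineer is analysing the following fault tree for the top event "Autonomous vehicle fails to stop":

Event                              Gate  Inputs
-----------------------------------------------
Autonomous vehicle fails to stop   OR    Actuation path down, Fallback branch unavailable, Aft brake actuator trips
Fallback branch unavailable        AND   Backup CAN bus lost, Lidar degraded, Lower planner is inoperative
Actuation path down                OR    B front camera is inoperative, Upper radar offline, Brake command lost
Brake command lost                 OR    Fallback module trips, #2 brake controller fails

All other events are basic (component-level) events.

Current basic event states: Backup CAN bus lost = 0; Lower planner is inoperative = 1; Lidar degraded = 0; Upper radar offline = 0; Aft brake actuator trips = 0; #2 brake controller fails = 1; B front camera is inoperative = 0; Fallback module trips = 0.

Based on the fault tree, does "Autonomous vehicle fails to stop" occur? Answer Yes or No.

Yes

Brake command lost [OR]: Fallback module trips=not, #2 brake controller fails=occurs → at least one input occurs → occurs.
Actuation path down [OR]: B front camera is inoperative=not, Upper radar offline=not, Brake command lost=occurs → at least one input occurs → occurs.
Fallback branch unavailable [AND]: Backup CAN bus lost=not, Lidar degraded=not, Lower planner is inoperative=occurs → not all inputs occur → does not occur.
Autonomous vehicle fails to stop [OR]: Actuation path down=occurs, Fallback branch unavailable=not, Aft brake actuator trips=not → at least one input occurs → occurs.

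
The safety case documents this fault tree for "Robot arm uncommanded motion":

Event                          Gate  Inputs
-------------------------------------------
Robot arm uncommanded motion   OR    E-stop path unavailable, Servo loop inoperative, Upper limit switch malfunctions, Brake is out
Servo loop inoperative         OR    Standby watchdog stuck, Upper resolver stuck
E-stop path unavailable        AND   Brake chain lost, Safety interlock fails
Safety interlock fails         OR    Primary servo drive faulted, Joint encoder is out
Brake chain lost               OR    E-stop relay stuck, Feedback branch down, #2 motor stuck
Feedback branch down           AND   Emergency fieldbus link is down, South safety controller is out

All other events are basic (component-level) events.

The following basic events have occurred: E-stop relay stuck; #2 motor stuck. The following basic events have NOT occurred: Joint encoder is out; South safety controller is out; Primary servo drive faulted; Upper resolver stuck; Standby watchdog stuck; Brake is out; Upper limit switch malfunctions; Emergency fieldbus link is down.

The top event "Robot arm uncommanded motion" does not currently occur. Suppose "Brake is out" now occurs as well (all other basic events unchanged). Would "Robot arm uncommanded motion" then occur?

Counterfactual: set "Brake is out" to occurred.
Feedback branch down [AND]: Emergency fieldbus link is down=not, South safety controller is out=not → not all inputs occur → does not occur.
Brake chain lost [OR]: E-stop relay stuck=occurs, Feedback branch down=not, #2 motor stuck=occurs → at least one input occurs → occurs.
Safety interlock fails [OR]: Primary servo drive faulted=not, Joint encoder is out=not → no input occurs → does not occur.
E-stop path unavailable [AND]: Brake chain lost=occurs, Safety interlock fails=not → not all inputs occur → does not occur.
Servo loop inoperative [OR]: Standby watchdog stuck=not, Upper resolver stuck=not → no input occurs → does not occur.
Robot arm uncommanded motion [OR]: E-stop path unavailable=not, Servo loop inoperative=not, Upper limit switch malfunctions=not, Brake is out=occurs → at least one input occurs → occurs.

Yes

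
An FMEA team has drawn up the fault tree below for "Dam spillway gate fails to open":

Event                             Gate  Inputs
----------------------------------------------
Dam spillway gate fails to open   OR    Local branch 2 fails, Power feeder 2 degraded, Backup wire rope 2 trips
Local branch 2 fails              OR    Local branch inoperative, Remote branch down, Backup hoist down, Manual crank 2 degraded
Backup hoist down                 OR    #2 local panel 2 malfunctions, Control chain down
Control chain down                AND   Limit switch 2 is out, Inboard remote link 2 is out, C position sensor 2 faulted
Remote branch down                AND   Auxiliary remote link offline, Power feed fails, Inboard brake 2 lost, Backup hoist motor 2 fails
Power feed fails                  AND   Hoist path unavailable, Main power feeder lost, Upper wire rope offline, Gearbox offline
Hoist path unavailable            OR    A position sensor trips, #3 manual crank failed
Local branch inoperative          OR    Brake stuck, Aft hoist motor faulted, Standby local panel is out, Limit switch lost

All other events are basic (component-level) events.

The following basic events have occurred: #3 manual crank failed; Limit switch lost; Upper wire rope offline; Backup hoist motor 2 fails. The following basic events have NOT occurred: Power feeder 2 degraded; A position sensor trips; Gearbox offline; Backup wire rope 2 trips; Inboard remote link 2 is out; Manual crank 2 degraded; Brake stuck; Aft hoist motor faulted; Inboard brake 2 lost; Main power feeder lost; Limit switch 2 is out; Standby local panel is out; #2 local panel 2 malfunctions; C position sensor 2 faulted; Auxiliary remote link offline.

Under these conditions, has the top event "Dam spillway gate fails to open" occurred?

Yes

Local branch inoperative [OR]: Brake stuck=not, Aft hoist motor faulted=not, Standby local panel is out=not, Limit switch lost=occurs → at least one input occurs → occurs.
Hoist path unavailable [OR]: A position sensor trips=not, #3 manual crank failed=occurs → at least one input occurs → occurs.
Power feed fails [AND]: Hoist path unavailable=occurs, Main power feeder lost=not, Upper wire rope offline=occurs, Gearbox offline=not → not all inputs occur → does not occur.
Remote branch down [AND]: Auxiliary remote link offline=not, Power feed fails=not, Inboard brake 2 lost=not, Backup hoist motor 2 fails=occurs → not all inputs occur → does not occur.
Control chain down [AND]: Limit switch 2 is out=not, Inboard remote link 2 is out=not, C position sensor 2 faulted=not → not all inputs occur → does not occur.
Backup hoist down [OR]: #2 local panel 2 malfunctions=not, Control chain down=not → no input occurs → does not occur.
Local branch 2 fails [OR]: Local branch inoperative=occurs, Remote branch down=not, Backup hoist down=not, Manual crank 2 degraded=not → at least one input occurs → occurs.
Dam spillway gate fails to open [OR]: Local branch 2 fails=occurs, Power feeder 2 degraded=not, Backup wire rope 2 trips=not → at least one input occurs → occurs.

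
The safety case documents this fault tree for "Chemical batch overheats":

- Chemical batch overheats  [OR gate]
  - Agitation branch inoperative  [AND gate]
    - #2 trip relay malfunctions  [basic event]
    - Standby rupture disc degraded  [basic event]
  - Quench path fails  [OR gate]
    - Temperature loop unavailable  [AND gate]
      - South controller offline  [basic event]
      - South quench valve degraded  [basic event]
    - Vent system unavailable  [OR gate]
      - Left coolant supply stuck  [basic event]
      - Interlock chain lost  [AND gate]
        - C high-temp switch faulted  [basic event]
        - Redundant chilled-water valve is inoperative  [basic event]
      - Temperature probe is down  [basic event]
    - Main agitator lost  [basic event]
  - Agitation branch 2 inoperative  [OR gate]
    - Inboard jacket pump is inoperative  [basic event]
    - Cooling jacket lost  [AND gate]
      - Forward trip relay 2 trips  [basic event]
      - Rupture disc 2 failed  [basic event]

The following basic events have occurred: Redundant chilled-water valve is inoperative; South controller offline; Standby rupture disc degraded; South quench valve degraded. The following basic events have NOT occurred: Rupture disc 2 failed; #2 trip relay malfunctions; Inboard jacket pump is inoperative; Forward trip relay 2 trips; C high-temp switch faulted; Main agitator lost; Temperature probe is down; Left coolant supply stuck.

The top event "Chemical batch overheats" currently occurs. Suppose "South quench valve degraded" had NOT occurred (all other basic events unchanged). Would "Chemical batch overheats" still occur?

No

Counterfactual: set "South quench valve degraded" to not occurred.
Agitation branch inoperative [AND]: #2 trip relay malfunctions=not, Standby rupture disc degraded=occurs → not all inputs occur → does not occur.
Temperature loop unavailable [AND]: South controller offline=occurs, South quench valve degraded=not → not all inputs occur → does not occur.
Interlock chain lost [AND]: C high-temp switch faulted=not, Redundant chilled-water valve is inoperative=occurs → not all inputs occur → does not occur.
Vent system unavailable [OR]: Left coolant supply stuck=not, Interlock chain lost=not, Temperature probe is down=not → no input occurs → does not occur.
Quench path fails [OR]: Temperature loop unavailable=not, Vent system unavailable=not, Main agitator lost=not → no input occurs → does not occur.
Cooling jacket lost [AND]: Forward trip relay 2 trips=not, Rupture disc 2 failed=not → not all inputs occur → does not occur.
Agitation branch 2 inoperative [OR]: Inboard jacket pump is inoperative=not, Cooling jacket lost=not → no input occurs → does not occur.
Chemical batch overheats [OR]: Agitation branch inoperative=not, Quench path fails=not, Agitation branch 2 inoperative=not → no input occurs → does not occur.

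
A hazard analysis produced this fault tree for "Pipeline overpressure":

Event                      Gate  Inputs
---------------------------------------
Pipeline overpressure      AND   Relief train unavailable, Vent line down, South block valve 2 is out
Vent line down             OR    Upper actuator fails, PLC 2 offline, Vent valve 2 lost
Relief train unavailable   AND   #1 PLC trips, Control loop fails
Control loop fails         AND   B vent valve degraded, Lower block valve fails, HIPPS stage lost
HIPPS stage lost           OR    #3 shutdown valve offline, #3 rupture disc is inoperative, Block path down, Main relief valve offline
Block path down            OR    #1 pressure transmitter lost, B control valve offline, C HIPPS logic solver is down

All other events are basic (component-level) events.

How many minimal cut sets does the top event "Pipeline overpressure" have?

Block path down [OR]: union of children's cut sets → 3 cut set(s).
HIPPS stage lost [OR]: union of children's cut sets → 6 cut set(s).
Control loop fails [AND]: one cut set from each child combined → 1 × 1 × 6 = 6 cut set(s).
Relief train unavailable [AND]: one cut set from each child combined → 1 × 6 = 6 cut set(s).
Vent line down [OR]: union of children's cut sets → 3 cut set(s).
Pipeline overpressure [AND]: one cut set from each child combined → 6 × 3 × 1 = 18 cut set(s).

18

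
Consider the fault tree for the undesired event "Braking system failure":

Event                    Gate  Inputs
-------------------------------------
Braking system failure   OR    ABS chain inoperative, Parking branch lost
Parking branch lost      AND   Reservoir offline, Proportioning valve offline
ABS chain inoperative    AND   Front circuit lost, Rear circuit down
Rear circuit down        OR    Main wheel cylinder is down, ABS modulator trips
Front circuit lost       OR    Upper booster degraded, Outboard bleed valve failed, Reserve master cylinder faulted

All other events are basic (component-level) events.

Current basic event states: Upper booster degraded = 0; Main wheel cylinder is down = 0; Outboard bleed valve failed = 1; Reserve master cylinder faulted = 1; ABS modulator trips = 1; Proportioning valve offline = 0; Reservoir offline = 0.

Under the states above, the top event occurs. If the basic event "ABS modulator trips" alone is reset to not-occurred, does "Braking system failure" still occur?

No

Counterfactual: set "ABS modulator trips" to not occurred.
Front circuit lost [OR]: Upper booster degraded=not, Outboard bleed valve failed=occurs, Reserve master cylinder faulted=occurs → at least one input occurs → occurs.
Rear circuit down [OR]: Main wheel cylinder is down=not, ABS modulator trips=not → no input occurs → does not occur.
ABS chain inoperative [AND]: Front circuit lost=occurs, Rear circuit down=not → not all inputs occur → does not occur.
Parking branch lost [AND]: Reservoir offline=not, Proportioning valve offline=not → not all inputs occur → does not occur.
Braking system failure [OR]: ABS chain inoperative=not, Parking branch lost=not → no input occurs → does not occur.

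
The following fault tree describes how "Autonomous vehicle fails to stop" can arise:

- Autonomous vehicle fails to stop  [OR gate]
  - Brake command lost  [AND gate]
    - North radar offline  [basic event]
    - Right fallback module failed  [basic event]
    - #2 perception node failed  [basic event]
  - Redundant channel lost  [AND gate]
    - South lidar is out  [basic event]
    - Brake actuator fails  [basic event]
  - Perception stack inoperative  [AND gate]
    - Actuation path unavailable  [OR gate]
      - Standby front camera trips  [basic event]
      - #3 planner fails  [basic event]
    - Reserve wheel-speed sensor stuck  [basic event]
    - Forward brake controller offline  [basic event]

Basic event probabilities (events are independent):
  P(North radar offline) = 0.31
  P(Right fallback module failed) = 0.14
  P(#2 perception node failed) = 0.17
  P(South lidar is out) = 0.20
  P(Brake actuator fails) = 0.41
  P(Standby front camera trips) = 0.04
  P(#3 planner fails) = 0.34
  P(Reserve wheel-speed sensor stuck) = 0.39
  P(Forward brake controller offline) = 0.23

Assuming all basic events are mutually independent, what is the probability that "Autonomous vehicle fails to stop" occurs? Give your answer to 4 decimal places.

P(Brake command lost) [AND] = 0.31 × 0.14 × 0.17 = 0.007378
P(Redundant channel lost) [AND] = 0.20 × 0.41 = 0.082000
P(Actuation path unavailable) [OR] = 1 − (1−0.04) × (1−0.34) = 0.366400
P(Perception stack inoperative) [AND] = 0.366400 × 0.39 × 0.23 = 0.032866
P(Autonomous vehicle fails to stop) [OR] = 1 − (1−0.007378) × (1−0.082000) × (1−0.032866) = 0.118721
Rounded to 4 decimal places: P(Autonomous vehicle fails to stop) ≈ 0.1187.

0.1187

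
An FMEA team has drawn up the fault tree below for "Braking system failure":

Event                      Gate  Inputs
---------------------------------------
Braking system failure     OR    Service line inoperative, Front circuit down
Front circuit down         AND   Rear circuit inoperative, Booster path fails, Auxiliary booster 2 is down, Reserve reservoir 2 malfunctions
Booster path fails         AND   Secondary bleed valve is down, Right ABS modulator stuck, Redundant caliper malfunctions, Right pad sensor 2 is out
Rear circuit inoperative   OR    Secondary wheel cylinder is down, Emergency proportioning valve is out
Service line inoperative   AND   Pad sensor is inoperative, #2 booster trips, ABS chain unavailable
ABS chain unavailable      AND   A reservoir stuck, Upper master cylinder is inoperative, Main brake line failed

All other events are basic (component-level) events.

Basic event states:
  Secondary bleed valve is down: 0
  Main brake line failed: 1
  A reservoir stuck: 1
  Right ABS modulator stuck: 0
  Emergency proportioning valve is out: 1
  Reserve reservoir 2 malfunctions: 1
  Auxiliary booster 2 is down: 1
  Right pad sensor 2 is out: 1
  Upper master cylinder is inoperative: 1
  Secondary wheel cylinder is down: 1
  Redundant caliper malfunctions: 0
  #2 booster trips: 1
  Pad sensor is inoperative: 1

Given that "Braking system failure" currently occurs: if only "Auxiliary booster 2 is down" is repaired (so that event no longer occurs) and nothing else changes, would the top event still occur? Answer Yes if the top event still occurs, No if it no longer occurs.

Counterfactual: set "Auxiliary booster 2 is down" to not occurred.
ABS chain unavailable [AND]: A reservoir stuck=occurs, Upper master cylinder is inoperative=occurs, Main brake line failed=occurs → all inputs occur → occurs.
Service line inoperative [AND]: Pad sensor is inoperative=occurs, #2 booster trips=occurs, ABS chain unavailable=occurs → all inputs occur → occurs.
Rear circuit inoperative [OR]: Secondary wheel cylinder is down=occurs, Emergency proportioning valve is out=occurs → at least one input occurs → occurs.
Booster path fails [AND]: Secondary bleed valve is down=not, Right ABS modulator stuck=not, Redundant caliper malfunctions=not, Right pad sensor 2 is out=occurs → not all inputs occur → does not occur.
Front circuit down [AND]: Rear circuit inoperative=occurs, Booster path fails=not, Auxiliary booster 2 is down=not, Reserve reservoir 2 malfunctions=occurs → not all inputs occur → does not occur.
Braking system failure [OR]: Service line inoperative=occurs, Front circuit down=not → at least one input occurs → occurs.

Yes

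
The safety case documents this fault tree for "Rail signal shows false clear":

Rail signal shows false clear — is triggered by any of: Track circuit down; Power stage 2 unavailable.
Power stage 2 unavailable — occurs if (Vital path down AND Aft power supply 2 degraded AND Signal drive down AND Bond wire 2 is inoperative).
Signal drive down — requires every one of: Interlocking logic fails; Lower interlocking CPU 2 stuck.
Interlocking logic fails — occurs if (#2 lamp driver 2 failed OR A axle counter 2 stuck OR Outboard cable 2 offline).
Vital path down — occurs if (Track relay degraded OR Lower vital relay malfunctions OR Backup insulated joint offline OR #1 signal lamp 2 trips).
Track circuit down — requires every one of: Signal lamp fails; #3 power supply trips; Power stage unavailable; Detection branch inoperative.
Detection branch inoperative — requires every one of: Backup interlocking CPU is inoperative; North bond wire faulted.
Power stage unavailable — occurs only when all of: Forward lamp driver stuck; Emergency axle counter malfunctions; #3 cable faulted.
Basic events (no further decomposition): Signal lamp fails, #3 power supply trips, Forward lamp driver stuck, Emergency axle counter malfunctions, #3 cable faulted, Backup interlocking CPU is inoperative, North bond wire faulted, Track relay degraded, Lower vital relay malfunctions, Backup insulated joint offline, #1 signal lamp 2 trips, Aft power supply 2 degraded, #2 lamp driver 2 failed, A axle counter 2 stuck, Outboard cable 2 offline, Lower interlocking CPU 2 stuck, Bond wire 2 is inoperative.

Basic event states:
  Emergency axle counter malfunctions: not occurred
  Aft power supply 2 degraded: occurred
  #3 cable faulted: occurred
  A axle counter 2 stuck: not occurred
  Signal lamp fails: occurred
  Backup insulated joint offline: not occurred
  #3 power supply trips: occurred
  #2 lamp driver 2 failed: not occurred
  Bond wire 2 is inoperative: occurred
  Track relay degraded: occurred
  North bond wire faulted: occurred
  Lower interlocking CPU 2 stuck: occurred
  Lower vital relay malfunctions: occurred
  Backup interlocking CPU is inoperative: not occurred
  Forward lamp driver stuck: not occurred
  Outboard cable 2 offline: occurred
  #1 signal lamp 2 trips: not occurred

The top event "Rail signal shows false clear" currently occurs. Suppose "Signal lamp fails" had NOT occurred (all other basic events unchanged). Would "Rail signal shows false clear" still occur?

Counterfactual: set "Signal lamp fails" to not occurred.
Power stage unavailable [AND]: Forward lamp driver stuck=not, Emergency axle counter malfunctions=not, #3 cable faulted=occurs → not all inputs occur → does not occur.
Detection branch inoperative [AND]: Backup interlocking CPU is inoperative=not, North bond wire faulted=occurs → not all inputs occur → does not occur.
Track circuit down [AND]: Signal lamp fails=not, #3 power supply trips=occurs, Power stage unavailable=not, Detection branch inoperative=not → not all inputs occur → does not occur.
Vital path down [OR]: Track relay degraded=occurs, Lower vital relay malfunctions=occurs, Backup insulated joint offline=not, #1 signal lamp 2 trips=not → at least one input occurs → occurs.
Interlocking logic fails [OR]: #2 lamp driver 2 failed=not, A axle counter 2 stuck=not, Outboard cable 2 offline=occurs → at least one input occurs → occurs.
Signal drive down [AND]: Interlocking logic fails=occurs, Lower interlocking CPU 2 stuck=occurs → all inputs occur → occurs.
Power stage 2 unavailable [AND]: Vital path down=occurs, Aft power supply 2 degraded=occurs, Signal drive down=occurs, Bond wire 2 is inoperative=occurs → all inputs occur → occurs.
Rail signal shows false clear [OR]: Track circuit down=not, Power stage 2 unavailable=occurs → at least one input occurs → occurs.

Yes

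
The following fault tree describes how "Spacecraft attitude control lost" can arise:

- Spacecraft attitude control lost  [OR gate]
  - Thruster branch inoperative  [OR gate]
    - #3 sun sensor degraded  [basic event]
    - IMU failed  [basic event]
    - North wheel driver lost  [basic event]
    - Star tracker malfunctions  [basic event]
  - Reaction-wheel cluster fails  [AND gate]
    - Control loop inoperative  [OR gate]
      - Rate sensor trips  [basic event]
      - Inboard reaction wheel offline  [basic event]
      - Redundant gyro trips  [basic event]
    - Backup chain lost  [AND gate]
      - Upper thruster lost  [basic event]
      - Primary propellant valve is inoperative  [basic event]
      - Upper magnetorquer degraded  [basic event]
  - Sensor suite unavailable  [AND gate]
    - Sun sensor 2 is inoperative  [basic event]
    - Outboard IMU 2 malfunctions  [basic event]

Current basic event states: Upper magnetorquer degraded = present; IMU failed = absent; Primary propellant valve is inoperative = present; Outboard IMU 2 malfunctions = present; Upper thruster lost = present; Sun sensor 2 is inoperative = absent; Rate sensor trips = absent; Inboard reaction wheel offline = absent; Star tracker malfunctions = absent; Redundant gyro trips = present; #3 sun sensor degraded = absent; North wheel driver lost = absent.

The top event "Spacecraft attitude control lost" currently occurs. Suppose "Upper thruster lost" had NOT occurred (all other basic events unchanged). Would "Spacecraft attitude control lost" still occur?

No

Counterfactual: set "Upper thruster lost" to not occurred.
Thruster branch inoperative [OR]: #3 sun sensor degraded=not, IMU failed=not, North wheel driver lost=not, Star tracker malfunctions=not → no input occurs → does not occur.
Control loop inoperative [OR]: Rate sensor trips=not, Inboard reaction wheel offline=not, Redundant gyro trips=occurs → at least one input occurs → occurs.
Backup chain lost [AND]: Upper thruster lost=not, Primary propellant valve is inoperative=occurs, Upper magnetorquer degraded=occurs → not all inputs occur → does not occur.
Reaction-wheel cluster fails [AND]: Control loop inoperative=occurs, Backup chain lost=not → not all inputs occur → does not occur.
Sensor suite unavailable [AND]: Sun sensor 2 is inoperative=not, Outboard IMU 2 malfunctions=occurs → not all inputs occur → does not occur.
Spacecraft attitude control lost [OR]: Thruster branch inoperative=not, Reaction-wheel cluster fails=not, Sensor suite unavailable=not → no input occurs → does not occur.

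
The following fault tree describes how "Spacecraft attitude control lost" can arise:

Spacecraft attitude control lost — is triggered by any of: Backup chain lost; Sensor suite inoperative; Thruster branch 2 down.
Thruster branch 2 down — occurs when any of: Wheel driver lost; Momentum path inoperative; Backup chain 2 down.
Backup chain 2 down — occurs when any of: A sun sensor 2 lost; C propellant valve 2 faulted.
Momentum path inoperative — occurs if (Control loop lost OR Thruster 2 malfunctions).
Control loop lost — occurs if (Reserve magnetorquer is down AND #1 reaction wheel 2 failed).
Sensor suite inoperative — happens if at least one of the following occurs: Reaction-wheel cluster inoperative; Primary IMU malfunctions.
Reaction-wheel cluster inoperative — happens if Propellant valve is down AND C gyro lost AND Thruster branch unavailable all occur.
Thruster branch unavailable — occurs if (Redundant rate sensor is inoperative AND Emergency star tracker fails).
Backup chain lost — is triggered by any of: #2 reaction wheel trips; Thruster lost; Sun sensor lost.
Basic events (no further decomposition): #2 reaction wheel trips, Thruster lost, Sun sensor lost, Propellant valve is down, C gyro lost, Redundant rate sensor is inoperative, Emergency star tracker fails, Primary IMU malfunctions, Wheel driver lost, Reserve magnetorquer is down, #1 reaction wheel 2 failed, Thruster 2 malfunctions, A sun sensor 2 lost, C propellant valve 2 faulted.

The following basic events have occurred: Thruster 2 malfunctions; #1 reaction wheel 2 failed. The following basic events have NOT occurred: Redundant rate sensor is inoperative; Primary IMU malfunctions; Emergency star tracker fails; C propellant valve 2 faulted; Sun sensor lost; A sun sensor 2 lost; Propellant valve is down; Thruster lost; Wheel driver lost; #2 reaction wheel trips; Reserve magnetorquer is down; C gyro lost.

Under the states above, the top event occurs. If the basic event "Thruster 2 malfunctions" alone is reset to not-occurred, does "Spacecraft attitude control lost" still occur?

No

Counterfactual: set "Thruster 2 malfunctions" to not occurred.
Backup chain lost [OR]: #2 reaction wheel trips=not, Thruster lost=not, Sun sensor lost=not → no input occurs → does not occur.
Thruster branch unavailable [AND]: Redundant rate sensor is inoperative=not, Emergency star tracker fails=not → not all inputs occur → does not occur.
Reaction-wheel cluster inoperative [AND]: Propellant valve is down=not, C gyro lost=not, Thruster branch unavailable=not → not all inputs occur → does not occur.
Sensor suite inoperative [OR]: Reaction-wheel cluster inoperative=not, Primary IMU malfunctions=not → no input occurs → does not occur.
Control loop lost [AND]: Reserve magnetorquer is down=not, #1 reaction wheel 2 failed=occurs → not all inputs occur → does not occur.
Momentum path inoperative [OR]: Control loop lost=not, Thruster 2 malfunctions=not → no input occurs → does not occur.
Backup chain 2 down [OR]: A sun sensor 2 lost=not, C propellant valve 2 faulted=not → no input occurs → does not occur.
Thruster branch 2 down [OR]: Wheel driver lost=not, Momentum path inoperative=not, Backup chain 2 down=not → no input occurs → does not occur.
Spacecraft attitude control lost [OR]: Backup chain lost=not, Sensor suite inoperative=not, Thruster branch 2 down=not → no input occurs → does not occur.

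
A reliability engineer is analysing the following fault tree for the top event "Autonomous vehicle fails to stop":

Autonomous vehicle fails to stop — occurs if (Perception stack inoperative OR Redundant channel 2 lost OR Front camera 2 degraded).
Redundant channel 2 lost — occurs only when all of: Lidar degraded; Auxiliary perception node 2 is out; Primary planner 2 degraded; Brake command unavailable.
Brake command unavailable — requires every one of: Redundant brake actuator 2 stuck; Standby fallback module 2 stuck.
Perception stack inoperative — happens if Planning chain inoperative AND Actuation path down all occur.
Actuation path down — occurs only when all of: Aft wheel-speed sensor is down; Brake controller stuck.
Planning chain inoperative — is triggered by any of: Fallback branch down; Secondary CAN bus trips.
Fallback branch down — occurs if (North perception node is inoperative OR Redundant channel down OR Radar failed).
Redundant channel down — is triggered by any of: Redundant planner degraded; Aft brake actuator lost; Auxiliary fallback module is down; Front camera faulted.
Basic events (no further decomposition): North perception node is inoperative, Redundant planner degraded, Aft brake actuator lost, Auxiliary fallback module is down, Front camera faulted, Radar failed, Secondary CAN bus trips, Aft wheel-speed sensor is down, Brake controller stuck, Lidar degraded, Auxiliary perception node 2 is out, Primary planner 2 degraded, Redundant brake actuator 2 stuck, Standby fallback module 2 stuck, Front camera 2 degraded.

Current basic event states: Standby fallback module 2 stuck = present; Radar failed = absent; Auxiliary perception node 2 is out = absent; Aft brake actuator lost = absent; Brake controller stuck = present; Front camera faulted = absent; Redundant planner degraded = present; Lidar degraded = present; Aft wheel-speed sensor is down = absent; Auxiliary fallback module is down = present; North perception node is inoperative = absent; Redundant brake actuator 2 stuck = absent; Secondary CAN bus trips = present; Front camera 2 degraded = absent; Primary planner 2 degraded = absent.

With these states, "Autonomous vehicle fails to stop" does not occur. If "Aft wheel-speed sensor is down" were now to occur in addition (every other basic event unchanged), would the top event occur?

Yes

Counterfactual: set "Aft wheel-speed sensor is down" to occurred.
Redundant channel down [OR]: Redundant planner degraded=occurs, Aft brake actuator lost=not, Auxiliary fallback module is down=occurs, Front camera faulted=not → at least one input occurs → occurs.
Fallback branch down [OR]: North perception node is inoperative=not, Redundant channel down=occurs, Radar failed=not → at least one input occurs → occurs.
Planning chain inoperative [OR]: Fallback branch down=occurs, Secondary CAN bus trips=occurs → at least one input occurs → occurs.
Actuation path down [AND]: Aft wheel-speed sensor is down=occurs, Brake controller stuck=occurs → all inputs occur → occurs.
Perception stack inoperative [AND]: Planning chain inoperative=occurs, Actuation path down=occurs → all inputs occur → occurs.
Brake command unavailable [AND]: Redundant brake actuator 2 stuck=not, Standby fallback module 2 stuck=occurs → not all inputs occur → does not occur.
Redundant channel 2 lost [AND]: Lidar degraded=occurs, Auxiliary perception node 2 is out=not, Primary planner 2 degraded=not, Brake command unavailable=not → not all inputs occur → does not occur.
Autonomous vehicle fails to stop [OR]: Perception stack inoperative=occurs, Redundant channel 2 lost=not, Front camera 2 degraded=not → at least one input occurs → occurs.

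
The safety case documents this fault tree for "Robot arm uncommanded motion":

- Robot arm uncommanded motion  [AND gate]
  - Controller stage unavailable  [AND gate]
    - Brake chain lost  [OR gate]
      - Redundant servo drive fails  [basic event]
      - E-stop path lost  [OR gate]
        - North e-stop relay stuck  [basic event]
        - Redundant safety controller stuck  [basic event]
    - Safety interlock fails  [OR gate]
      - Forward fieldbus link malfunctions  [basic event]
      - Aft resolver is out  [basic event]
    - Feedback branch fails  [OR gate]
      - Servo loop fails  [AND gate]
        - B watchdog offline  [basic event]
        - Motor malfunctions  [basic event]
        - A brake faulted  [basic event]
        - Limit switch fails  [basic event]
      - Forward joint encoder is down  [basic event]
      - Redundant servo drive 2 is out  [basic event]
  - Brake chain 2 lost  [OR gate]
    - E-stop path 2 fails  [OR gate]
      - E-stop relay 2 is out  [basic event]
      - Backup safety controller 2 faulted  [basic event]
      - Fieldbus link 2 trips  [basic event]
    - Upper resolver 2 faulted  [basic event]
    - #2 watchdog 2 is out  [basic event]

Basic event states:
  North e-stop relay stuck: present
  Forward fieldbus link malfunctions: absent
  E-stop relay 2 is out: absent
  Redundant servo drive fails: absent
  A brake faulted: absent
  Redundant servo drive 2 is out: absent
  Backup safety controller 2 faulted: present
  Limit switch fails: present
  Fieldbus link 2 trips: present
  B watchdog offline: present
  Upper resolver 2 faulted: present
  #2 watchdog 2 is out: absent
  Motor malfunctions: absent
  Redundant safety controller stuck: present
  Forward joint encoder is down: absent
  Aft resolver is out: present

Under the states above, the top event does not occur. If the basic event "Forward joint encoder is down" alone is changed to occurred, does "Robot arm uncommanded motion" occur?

Counterfactual: set "Forward joint encoder is down" to occurred.
E-stop path lost [OR]: North e-stop relay stuck=occurs, Redundant safety controller stuck=occurs → at least one input occurs → occurs.
Brake chain lost [OR]: Redundant servo drive fails=not, E-stop path lost=occurs → at least one input occurs → occurs.
Safety interlock fails [OR]: Forward fieldbus link malfunctions=not, Aft resolver is out=occurs → at least one input occurs → occurs.
Servo loop fails [AND]: B watchdog offline=occurs, Motor malfunctions=not, A brake faulted=not, Limit switch fails=occurs → not all inputs occur → does not occur.
Feedback branch fails [OR]: Servo loop fails=not, Forward joint encoder is down=occurs, Redundant servo drive 2 is out=not → at least one input occurs → occurs.
Controller stage unavailable [AND]: Brake chain lost=occurs, Safety interlock fails=occurs, Feedback branch fails=occurs → all inputs occur → occurs.
E-stop path 2 fails [OR]: E-stop relay 2 is out=not, Backup safety controller 2 faulted=occurs, Fieldbus link 2 trips=occurs → at least one input occurs → occurs.
Brake chain 2 lost [OR]: E-stop path 2 fails=occurs, Upper resolver 2 faulted=occurs, #2 watchdog 2 is out=not → at least one input occurs → occurs.
Robot arm uncommanded motion [AND]: Controller stage unavailable=occurs, Brake chain 2 lost=occurs → all inputs occur → occurs.

Yes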